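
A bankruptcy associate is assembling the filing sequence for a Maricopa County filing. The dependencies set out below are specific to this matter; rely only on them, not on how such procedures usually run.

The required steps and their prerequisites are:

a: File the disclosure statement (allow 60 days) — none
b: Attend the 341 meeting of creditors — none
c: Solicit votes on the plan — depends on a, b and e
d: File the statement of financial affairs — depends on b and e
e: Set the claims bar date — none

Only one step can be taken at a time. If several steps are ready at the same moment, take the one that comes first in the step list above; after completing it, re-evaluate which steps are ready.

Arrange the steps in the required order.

a b e c d

a, b and e have no prerequisites; a is listed earlier, so a is first.
Ready: b and e. b is listed earlier → b.
Next only e has its prerequisites met → e.
c and d are both available; c is listed earlier → c.
d is the only step now ready → d.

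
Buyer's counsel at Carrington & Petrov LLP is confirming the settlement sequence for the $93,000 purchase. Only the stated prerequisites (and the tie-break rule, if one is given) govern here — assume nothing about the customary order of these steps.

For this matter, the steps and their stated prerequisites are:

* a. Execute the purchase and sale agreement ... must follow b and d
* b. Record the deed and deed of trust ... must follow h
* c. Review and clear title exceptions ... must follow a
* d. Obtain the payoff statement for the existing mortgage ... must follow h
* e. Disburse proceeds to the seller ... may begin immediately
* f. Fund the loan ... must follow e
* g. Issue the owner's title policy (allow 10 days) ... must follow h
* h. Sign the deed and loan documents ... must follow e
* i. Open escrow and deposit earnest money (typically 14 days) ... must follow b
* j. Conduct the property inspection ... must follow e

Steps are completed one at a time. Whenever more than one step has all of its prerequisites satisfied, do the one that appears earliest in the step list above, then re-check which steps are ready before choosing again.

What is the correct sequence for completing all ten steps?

e, f, h, b, d, a, c, g, i, j

e is the only step with nothing outstanding, so it goes first.
Ready: f, h and j. f is listed earlier → f.
h and j are both available; h is listed earlier → h.
b, d and g now also ready, so the ready set is {b, d, g, j}; b is listed earlier → b.
i now also ready, so the ready set is {d, g, i, j}; d is listed earlier → d.
Ready: a, g, i and j. a is listed earlier → a.
c, g, i and j are all available; c is listed earlier → c.
Now g, i and j have their prerequisites met. g is listed earlier, so g next.
Ready: i and j. i is listed earlier → i.
j needed e, now all done → j.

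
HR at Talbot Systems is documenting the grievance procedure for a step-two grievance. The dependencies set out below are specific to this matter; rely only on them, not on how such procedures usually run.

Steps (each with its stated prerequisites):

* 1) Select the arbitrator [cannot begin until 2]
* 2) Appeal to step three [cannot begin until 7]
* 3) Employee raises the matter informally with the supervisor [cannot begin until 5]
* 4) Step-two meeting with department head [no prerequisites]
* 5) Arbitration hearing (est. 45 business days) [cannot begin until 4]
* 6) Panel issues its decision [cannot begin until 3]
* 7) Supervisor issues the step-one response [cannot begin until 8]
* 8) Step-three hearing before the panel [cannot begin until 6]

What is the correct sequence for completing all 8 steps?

4, 5, 3, 6, 8, 7, 2, 1

4 is the only step with nothing outstanding, so it goes first.
Next only 5 has its prerequisites met → 5.
3 needed 5, now all done → 3.
That leaves 6 as the only ready step → 6.
That leaves 8 as the only ready step → 8.
Next only 7 has its prerequisites met → 7.
2 needed 7, now all done → 2.
That leaves 1 as the only ready step → 1.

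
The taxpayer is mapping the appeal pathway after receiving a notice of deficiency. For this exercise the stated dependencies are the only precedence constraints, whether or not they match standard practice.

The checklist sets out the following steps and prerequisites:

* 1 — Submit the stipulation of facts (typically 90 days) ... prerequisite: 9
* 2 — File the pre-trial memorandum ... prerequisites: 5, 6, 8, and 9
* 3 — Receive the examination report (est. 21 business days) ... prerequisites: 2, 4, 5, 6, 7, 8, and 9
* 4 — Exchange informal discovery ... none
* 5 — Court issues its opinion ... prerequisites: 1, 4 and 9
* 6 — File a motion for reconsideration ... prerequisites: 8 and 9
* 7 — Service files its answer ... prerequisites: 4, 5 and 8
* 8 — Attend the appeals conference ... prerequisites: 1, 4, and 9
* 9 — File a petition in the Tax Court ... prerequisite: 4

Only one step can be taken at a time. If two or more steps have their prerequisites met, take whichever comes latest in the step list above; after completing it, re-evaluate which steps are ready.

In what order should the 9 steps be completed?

4 has no prerequisites → 4 first.
9 needed 4, now all done → 9.
Next only 1 has its prerequisites met → 1.
8 and 5 are both available; 8 is listed later → 8.
Ready: 6 and 5. 6 is listed later → 6.
That leaves 5 as the only ready step → 5.
7 and 2 are both available; 7 is listed later → 7.
2 is the only step now ready → 2.
3 is the only step now ready → 3.

4, 9, 1, 8, 6, 5, 7, 2, 3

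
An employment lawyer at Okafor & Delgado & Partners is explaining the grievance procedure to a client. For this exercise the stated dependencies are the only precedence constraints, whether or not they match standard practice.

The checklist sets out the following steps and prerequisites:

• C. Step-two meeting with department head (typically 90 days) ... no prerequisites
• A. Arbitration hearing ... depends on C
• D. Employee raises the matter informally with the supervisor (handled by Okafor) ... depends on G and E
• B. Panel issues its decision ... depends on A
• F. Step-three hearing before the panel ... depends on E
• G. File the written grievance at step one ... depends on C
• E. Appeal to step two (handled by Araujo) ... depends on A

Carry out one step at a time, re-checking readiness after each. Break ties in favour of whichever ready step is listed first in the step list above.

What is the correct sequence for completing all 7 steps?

C A B G E D F

C has no prerequisites → C first.
Ready: A and G. A is listed earlier → A.
B and E now also ready, so the ready set is {B, G, E}; B is listed earlier → B.
G and E are both available; G is listed earlier → G.
E needed A, now all done → E.
D and F are both available; D is listed earlier → D.
F needed E, now all done → F.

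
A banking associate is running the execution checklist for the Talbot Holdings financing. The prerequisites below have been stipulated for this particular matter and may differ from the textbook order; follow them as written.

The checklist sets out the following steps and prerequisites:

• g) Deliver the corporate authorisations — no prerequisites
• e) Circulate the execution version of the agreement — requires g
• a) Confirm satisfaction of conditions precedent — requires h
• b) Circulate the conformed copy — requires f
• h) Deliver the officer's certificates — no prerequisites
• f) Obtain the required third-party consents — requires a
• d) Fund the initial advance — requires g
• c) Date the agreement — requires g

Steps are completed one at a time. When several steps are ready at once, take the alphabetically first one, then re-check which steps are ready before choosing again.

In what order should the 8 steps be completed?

g c d e h a f b

g and h have no prerequisites; g has the earlier label, so g is first.
c, d and e now also ready, so the ready set is {c, d, e, h}; c has the earlier label → c.
Now d, e and h have their prerequisites met. d has the earlier label, so d next.
Ready: e and h. e has the earlier label → e.
Next only h has its prerequisites met → h.
That leaves a as the only ready step → a.
f needed a, now all done → f.
b needed f, now all done → b.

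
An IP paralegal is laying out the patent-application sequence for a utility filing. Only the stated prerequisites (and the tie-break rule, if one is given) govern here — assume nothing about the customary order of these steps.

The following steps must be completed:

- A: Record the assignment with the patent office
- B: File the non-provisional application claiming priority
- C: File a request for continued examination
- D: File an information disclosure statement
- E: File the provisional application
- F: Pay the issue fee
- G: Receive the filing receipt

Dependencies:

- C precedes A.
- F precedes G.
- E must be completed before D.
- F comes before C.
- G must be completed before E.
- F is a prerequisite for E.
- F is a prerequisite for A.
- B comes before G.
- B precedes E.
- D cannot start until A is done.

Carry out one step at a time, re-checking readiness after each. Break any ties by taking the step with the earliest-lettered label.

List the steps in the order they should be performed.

Nothing is required for B and F. B has the earlier label → B first.
That leaves F as the only ready step → F.
C and G are both available; C has the earlier label → C.
A and G are both available; A has the earlier label → A.
G is the only step now ready → G.
Next only E has its prerequisites met → E.
Next only D has its prerequisites met → D.

B F C A G E D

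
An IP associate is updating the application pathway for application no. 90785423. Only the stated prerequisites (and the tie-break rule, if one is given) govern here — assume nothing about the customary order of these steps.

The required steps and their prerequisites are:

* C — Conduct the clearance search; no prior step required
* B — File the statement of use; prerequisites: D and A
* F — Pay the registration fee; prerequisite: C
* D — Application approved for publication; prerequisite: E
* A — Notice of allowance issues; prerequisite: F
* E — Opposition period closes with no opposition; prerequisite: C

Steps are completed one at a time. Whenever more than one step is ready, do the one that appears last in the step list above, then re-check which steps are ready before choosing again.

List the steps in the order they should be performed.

C, E, D, F, A, B

C is the only step with nothing outstanding, so it goes first.
E and F are both available; E is listed later → E.
D now also ready, so the ready set is {D, F}; D is listed later → D.
That leaves F as the only ready step → F.
A needed F, now all done → A.
Next only B has its prerequisites met → B.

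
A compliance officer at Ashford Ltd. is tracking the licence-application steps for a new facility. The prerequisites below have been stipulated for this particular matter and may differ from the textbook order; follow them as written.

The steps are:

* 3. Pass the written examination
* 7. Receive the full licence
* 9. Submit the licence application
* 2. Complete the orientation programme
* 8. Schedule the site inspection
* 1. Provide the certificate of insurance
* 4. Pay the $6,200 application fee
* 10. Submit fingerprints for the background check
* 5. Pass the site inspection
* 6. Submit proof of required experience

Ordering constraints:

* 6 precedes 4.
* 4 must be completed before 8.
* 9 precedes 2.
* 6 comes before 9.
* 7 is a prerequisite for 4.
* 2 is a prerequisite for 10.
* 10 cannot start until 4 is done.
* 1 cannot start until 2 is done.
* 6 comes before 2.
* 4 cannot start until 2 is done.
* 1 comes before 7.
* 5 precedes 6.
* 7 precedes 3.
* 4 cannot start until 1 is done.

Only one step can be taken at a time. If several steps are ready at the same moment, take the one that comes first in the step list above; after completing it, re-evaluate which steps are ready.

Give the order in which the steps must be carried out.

5 has no prerequisites → 5 first.
6 needed 5, now all done → 6.
9 is the only step now ready → 9.
2 needed 9 and 6, now all done → 2.
1 needed 2, now all done → 1.
7 needed 1, now all done → 7.
Now 3 and 4 have their prerequisites met. 3 is listed earlier, so 3 next.
4 needed 7, 2, 1 and 6, now all done → 4.
8 and 10 are both available; 8 is listed earlier → 8.
Next only 10 has its prerequisites met → 10.

5, 6, 9, 2, 1, 7, 3, 4, 8, 10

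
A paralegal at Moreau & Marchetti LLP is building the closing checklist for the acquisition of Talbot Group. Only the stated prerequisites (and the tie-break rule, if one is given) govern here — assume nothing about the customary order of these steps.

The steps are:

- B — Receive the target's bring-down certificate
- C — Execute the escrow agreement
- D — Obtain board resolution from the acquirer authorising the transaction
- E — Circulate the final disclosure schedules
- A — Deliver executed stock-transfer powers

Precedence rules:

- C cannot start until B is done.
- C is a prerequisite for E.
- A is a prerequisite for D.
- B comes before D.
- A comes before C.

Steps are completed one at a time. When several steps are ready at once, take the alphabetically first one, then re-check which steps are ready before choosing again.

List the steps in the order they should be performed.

Nothing is required for A and B. A has the earlier label → A first.
Next only B has its prerequisites met → B.
Ready: C and D. C has the earlier label → C.
E now also ready, so the ready set is {D, E}; D has the earlier label → D.
E needed C, now all done → E.

A, B, C, D, E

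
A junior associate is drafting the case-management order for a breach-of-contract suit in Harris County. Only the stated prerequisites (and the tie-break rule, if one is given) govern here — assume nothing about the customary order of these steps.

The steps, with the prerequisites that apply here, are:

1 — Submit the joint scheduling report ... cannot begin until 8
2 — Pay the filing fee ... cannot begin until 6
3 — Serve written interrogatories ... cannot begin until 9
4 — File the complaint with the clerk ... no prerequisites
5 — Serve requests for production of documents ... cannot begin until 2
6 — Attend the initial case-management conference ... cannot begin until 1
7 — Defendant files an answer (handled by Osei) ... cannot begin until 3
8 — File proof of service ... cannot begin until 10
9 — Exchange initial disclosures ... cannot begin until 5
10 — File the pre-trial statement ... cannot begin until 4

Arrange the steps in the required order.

4 10 8 1 6 2 5 9 3 7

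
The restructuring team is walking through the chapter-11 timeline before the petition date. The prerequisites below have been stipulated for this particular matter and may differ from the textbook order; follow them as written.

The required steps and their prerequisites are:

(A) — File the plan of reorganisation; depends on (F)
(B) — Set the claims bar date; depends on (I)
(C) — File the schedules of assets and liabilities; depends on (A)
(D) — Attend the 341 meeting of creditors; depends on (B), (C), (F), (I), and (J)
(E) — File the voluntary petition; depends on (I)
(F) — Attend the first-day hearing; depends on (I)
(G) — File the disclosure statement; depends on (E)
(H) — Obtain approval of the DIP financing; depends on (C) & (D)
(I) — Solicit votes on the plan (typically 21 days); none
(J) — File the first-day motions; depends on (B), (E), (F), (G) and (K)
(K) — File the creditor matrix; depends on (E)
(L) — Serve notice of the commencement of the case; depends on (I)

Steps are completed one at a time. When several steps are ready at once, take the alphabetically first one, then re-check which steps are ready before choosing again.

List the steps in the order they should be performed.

(I) has no prerequisites → (I) first.
Now (B), (E), (F) and (L) have their prerequisites met. (B) has the earlier label, so (B) next.
Ready: (E), (F) and (L). (E) has the earlier label → (E).
(G) and (K) now also ready, so the ready set is {(F), (G), (K), (L)}; (F) has the earlier label → (F).
(A) now also ready, so the ready set is {(A), (G), (K), (L)}; (A) has the earlier label → (A).
Now (C), (G), (K) and (L) have their prerequisites met. (C) has the earlier label, so (C) next.
Ready: (G), (K) and (L). (G) has the earlier label → (G).
Ready: (K) and (L). (K) has the earlier label → (K).
(J) now also ready, so the ready set is {(J), (L)}; (J) has the earlier label → (J).
(D) now also ready, so the ready set is {(D), (L)}; (D) has the earlier label → (D).
(H) now also ready, so the ready set is {(H), (L)}; (H) has the earlier label → (H).
Next only (L) has its prerequisites met → (L).

(I) (B) (E) (F) (A) (C) (G) (K) (J) (D) (H) (L)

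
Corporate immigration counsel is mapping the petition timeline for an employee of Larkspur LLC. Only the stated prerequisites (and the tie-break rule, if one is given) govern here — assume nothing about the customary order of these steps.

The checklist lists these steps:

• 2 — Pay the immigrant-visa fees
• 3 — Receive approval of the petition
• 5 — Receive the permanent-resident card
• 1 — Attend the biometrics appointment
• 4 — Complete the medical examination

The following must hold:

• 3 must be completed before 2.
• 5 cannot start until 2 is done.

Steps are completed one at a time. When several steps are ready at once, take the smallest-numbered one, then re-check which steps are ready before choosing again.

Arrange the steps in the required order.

1, 3 and 4 have no prerequisites; 1 has the earlier label, so 1 is first.
Ready: 3 and 4. 3 has the earlier label → 3.
2 and 4 are both available; 2 has the earlier label → 2.
Ready: 4 and 5. 4 has the earlier label → 4.
5 needed 2, now all done → 5.

1, 3, 2, 4, 5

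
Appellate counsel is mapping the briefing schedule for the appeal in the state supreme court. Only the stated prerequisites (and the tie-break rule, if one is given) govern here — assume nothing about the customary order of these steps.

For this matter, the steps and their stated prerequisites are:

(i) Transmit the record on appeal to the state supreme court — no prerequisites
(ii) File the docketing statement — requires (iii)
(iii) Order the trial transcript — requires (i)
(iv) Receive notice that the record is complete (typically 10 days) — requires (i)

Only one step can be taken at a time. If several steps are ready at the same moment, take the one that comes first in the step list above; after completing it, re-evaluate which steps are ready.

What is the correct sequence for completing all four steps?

(i) is the only step with nothing outstanding, so it goes first.
Ready: (iii) and (iv). (iii) is listed earlier → (iii).
(ii) and (iv) are both available; (ii) is listed earlier → (ii).
(iv) needed (i), now all done → (iv).

(i), (iii), (ii), (iv)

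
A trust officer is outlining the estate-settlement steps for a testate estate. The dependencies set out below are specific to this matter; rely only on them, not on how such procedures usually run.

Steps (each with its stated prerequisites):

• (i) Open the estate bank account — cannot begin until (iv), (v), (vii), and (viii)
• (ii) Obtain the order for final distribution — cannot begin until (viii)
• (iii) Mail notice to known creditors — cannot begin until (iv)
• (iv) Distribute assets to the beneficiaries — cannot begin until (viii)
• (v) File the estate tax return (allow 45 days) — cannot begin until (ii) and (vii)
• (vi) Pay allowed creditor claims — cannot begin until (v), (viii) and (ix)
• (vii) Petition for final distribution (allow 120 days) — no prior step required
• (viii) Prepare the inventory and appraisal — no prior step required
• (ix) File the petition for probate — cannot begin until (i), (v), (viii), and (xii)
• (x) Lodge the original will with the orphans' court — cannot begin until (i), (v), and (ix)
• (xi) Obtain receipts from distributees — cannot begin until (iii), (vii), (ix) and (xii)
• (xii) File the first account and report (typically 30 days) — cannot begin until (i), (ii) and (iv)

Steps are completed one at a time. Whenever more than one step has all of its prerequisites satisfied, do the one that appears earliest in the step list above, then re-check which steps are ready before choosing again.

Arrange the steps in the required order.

(vii) and (viii) have no prerequisites; (vii) is listed earlier, so (vii) is first.
Next only (viii) has its prerequisites met → (viii).
Now (ii) and (iv) have their prerequisites met. (ii) is listed earlier, so (ii) next.
(v) now also ready, so the ready set is {(iv), (v)}; (iv) is listed earlier → (iv).
(iii) now also ready, so the ready set is {(iii), (v)}; (iii) is listed earlier → (iii).
(v) is the only step now ready → (v).
(i) is the only step now ready → (i).
Next only (xii) has its prerequisites met → (xii).
(ix) needed (i), (v), (viii) and (xii), now all done → (ix).
Ready: (vi), (x) and (xi). (vi) is listed earlier → (vi).
Now (x) and (xi) have their prerequisites met. (x) is listed earlier, so (x) next.
Next only (xi) has its prerequisites met → (xi).

(vii) → (viii) → (ii) → (iv) → (iii) → (v) → (i) → (xii) → (ix) → (vi) → (x) → (xi)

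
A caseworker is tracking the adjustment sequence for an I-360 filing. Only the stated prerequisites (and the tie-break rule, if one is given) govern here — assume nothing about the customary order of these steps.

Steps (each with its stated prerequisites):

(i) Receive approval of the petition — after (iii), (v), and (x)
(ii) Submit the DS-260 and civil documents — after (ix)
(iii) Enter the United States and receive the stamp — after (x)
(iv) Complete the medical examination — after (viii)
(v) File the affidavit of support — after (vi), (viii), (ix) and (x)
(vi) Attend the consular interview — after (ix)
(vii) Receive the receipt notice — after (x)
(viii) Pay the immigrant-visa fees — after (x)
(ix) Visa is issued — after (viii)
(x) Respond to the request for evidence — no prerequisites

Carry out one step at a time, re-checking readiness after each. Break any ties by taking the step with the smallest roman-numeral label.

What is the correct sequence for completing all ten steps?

(x), (iii), (vii), (viii), (iv), (ix), (ii), (vi), (v), (i)

(x) is the only step with nothing outstanding, so it goes first.
Ready: (iii), (vii) and (viii). (iii) has the earlier label → (iii).
(vii) and (viii) are both available; (vii) has the earlier label → (vii).
(viii) needed (x), now all done → (viii).
(iv) and (ix) are both available; (iv) has the earlier label → (iv).
(ix) is the only step now ready → (ix).
(ii) and (vi) are both available; (ii) has the earlier label → (ii).
That leaves (vi) as the only ready step → (vi).
(v) needed (vi), (viii), (ix) and (x), now all done → (v).
(i) needed (iii), (v) and (x), now all done → (i).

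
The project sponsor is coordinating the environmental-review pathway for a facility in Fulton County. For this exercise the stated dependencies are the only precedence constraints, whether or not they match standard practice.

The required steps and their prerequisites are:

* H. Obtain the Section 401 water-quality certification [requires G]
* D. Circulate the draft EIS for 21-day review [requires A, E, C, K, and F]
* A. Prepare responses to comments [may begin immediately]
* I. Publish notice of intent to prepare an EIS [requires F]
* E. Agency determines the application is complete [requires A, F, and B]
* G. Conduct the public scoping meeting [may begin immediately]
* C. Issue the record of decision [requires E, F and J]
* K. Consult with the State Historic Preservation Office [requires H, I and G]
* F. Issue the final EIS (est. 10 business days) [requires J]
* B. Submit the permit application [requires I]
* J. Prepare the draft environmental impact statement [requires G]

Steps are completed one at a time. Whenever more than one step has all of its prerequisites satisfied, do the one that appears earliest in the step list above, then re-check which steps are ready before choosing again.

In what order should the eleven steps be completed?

Nothing is required for A and G. A is listed earlier → A first.
Next only G has its prerequisites met → G.
Now H and J have their prerequisites met. H is listed earlier, so H next.
J is the only step now ready → J.
F is the only step now ready → F.
That leaves I as the only ready step → I.
K and B are both available; K is listed earlier → K.
B is the only step now ready → B.
E needed A, F and B, now all done → E.
Next only C has its prerequisites met → C.
D needed A, E, C, K and F, now all done → D.

A G H J F I K B E C D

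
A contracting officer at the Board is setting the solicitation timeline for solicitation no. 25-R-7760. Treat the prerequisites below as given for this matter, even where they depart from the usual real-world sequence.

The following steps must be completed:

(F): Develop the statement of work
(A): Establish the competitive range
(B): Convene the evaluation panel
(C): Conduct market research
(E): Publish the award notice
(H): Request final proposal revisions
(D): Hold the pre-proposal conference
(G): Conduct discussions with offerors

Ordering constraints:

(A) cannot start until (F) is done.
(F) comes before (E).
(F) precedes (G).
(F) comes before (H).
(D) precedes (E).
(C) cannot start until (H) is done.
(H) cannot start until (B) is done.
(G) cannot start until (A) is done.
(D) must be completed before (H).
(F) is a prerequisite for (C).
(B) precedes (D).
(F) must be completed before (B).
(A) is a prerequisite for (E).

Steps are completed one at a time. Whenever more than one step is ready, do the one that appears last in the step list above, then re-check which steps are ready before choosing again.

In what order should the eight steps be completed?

(F) has no prerequisites → (F) first.
(B) and (A) are both available; (B) is listed later → (B).
Ready: (D) and (A). (D) is listed later → (D).
(H) now also ready, so the ready set is {(H), (A)}; (H) is listed later → (H).
(C) and (A) are both available; (C) is listed later → (C).
That leaves (A) as the only ready step → (A).
Now (G) and (E) have their prerequisites met. (G) is listed later, so (G) next.
(E) is the only step now ready → (E).

(F) (B) (D) (H) (C) (A) (G) (E)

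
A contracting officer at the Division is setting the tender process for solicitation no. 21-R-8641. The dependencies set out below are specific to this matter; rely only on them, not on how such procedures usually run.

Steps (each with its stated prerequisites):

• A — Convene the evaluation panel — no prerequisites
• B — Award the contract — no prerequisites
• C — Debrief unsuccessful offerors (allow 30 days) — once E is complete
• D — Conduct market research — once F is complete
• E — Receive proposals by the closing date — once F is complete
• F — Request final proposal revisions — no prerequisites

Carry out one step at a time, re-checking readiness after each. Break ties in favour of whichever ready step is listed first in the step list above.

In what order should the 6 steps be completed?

A, B and F have no prerequisites; A is listed earlier, so A is first.
Now B and F have their prerequisites met. B is listed earlier, so B next.
That leaves F as the only ready step → F.
Now D and E have their prerequisites met. D is listed earlier, so D next.
E is the only step now ready → E.
That leaves C as the only ready step → C.

A, B, F, D, E, C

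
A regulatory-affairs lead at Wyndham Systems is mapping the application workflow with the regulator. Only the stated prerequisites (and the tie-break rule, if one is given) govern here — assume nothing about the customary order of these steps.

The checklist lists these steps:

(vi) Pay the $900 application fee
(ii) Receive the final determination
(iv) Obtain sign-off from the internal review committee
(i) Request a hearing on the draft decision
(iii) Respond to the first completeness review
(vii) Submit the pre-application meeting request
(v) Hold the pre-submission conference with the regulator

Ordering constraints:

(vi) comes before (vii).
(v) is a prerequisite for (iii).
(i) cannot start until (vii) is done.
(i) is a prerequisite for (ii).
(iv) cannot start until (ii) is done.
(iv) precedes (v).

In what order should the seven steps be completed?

(vi), (vii), (i), (ii), (iv), (v), (iii)

Only (vi) has no prerequisites, so it is first.
(vii) needed (vi), now all done → (vii).
(i) is the only step now ready → (i).
(ii) needed (i), now all done → (ii).
That leaves (iv) as the only ready step → (iv).
(v) needed (iv), now all done → (v).
That leaves (iii) as the only ready step → (iii).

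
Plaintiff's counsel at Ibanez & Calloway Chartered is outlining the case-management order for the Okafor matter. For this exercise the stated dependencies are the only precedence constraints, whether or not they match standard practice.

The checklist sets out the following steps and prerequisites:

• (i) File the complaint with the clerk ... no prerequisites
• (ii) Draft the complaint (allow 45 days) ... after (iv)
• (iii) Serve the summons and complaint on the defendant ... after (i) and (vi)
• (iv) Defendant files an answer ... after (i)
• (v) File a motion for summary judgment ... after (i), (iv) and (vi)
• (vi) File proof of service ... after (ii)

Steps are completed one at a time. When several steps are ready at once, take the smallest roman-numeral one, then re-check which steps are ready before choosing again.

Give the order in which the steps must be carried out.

(i), (iv), (ii), (vi), (iii), (v)

(i) has no prerequisites → (i) first.
Next only (iv) has its prerequisites met → (iv).
(ii) is the only step now ready → (ii).
That leaves (vi) as the only ready step → (vi).
(iii) and (v) are both available; (iii) has the earlier label → (iii).
Next only (v) has its prerequisites met → (v).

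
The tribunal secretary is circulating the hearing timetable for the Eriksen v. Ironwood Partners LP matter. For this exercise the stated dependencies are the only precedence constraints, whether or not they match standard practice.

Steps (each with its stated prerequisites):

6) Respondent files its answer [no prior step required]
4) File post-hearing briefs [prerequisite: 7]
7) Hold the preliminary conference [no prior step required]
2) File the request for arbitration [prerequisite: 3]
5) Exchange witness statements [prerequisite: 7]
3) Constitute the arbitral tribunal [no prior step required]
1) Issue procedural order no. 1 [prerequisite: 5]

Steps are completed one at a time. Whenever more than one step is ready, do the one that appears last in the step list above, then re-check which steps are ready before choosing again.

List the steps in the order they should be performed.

3, 2, 7, 5, 1, 4, 6

3, 7 and 6 have no prerequisites; 3 is listed later, so 3 is first.
2 now also ready, so the ready set is {2, 7, 6}; 2 is listed later → 2.
Ready: 7 and 6. 7 is listed later → 7.
Ready: 5, 4 and 6. 5 is listed later → 5.
1 now also ready, so the ready set is {1, 4, 6}; 1 is listed later → 1.
4 and 6 are both available; 4 is listed later → 4.
Next only 6 has its prerequisites met → 6.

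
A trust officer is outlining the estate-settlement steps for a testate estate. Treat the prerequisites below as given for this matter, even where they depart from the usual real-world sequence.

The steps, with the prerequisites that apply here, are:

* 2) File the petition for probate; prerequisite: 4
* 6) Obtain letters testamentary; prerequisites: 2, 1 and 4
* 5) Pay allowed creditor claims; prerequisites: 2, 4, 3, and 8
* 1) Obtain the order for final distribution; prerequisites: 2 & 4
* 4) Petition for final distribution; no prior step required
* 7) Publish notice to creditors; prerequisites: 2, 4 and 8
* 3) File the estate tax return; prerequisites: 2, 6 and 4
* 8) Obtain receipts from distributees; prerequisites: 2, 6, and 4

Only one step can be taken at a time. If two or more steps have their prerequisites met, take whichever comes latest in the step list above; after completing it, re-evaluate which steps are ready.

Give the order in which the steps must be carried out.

4 is the only step with nothing outstanding, so it goes first.
Next only 2 has its prerequisites met → 2.
Next only 1 has its prerequisites met → 1.
Next only 6 has its prerequisites met → 6.
8 and 3 are both available; 8 is listed later → 8.
3 and 7 are both available; 3 is listed later → 3.
5 now also ready, so the ready set is {7, 5}; 7 is listed later → 7.
5 needed 8, 3, 4 and 2, now all done → 5.

4 2 1 6 8 3 7 5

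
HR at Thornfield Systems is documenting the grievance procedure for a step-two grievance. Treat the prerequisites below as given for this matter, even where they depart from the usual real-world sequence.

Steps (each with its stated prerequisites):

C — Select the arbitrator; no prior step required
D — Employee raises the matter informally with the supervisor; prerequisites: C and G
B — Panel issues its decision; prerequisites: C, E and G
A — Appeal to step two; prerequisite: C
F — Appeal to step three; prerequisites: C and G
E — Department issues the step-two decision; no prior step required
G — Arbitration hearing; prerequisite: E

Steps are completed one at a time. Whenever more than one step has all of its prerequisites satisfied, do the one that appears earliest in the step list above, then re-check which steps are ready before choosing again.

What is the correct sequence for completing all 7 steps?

C A E G D B F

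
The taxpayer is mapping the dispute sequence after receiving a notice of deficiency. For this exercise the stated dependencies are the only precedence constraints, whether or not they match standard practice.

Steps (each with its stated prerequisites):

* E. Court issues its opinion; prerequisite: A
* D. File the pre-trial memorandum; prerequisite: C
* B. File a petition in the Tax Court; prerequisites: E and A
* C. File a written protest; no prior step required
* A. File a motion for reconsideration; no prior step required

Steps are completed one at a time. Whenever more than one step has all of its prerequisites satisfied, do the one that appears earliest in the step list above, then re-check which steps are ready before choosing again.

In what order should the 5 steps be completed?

C, D, A, E, B

C and A have no prerequisites; C is listed earlier, so C is first.
Now D and A have their prerequisites met. D is listed earlier, so D next.
That leaves A as the only ready step → A.
That leaves E as the only ready step → E.
B needed E and A, now all done → B.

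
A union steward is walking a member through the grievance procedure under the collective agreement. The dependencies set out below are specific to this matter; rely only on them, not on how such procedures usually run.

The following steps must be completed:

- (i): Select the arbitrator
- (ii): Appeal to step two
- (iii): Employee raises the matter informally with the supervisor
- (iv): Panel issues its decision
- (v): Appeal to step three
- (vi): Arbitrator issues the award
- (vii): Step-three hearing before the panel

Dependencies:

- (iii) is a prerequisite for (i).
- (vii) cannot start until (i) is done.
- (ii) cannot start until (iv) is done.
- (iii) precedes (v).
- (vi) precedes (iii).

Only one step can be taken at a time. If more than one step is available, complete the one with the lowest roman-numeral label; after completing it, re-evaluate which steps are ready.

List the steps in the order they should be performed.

(iv) → (ii) → (vi) → (iii) → (i) → (v) → (vii)

Nothing is required for (iv) and (vi). (iv) has the earlier label → (iv) first.
Now (ii) and (vi) have their prerequisites met. (ii) has the earlier label, so (ii) next.
(vi) is the only step now ready → (vi).
That leaves (iii) as the only ready step → (iii).
Ready: (i) and (v). (i) has the earlier label → (i).
Now (v) and (vii) have their prerequisites met. (v) has the earlier label, so (v) next.
Next only (vii) has its prerequisites met → (vii).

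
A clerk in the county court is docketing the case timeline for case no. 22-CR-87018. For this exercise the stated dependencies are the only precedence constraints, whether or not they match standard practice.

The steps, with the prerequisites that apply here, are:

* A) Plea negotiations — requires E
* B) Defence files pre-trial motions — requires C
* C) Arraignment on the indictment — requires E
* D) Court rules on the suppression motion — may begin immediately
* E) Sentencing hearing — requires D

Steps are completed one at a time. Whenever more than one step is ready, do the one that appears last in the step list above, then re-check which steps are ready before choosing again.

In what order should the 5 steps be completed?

D → E → C → B → A

D is the only step with nothing outstanding, so it goes first.
Next only E has its prerequisites met → E.
Ready: C and A. C is listed later → C.
B now also ready, so the ready set is {B, A}; B is listed later → B.
Next only A has its prerequisites met → A.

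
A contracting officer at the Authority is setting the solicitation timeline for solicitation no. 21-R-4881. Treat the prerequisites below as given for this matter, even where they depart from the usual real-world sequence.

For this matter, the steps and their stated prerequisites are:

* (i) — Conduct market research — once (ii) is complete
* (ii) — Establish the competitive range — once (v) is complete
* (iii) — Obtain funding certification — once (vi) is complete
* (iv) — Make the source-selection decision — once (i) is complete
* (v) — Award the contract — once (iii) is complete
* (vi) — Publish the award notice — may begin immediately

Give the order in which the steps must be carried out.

(vi) (iii) (v) (ii) (i) (iv)

Only (vi) has no prerequisites, so it is first.
That leaves (iii) as the only ready step → (iii).
(v) needed (iii), now all done → (v).
That leaves (ii) as the only ready step → (ii).
(i) needed (ii), now all done → (i).
(iv) is the only step now ready → (iv).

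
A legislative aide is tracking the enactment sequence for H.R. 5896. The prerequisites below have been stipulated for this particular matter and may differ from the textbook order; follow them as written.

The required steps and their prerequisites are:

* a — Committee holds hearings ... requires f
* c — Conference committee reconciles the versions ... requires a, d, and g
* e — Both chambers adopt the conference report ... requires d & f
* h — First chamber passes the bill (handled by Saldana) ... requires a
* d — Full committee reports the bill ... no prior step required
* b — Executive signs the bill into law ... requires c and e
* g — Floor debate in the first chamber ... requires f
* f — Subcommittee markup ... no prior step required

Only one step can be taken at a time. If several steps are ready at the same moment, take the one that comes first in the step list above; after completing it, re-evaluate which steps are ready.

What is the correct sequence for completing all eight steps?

d, f, a, e, h, g, c, b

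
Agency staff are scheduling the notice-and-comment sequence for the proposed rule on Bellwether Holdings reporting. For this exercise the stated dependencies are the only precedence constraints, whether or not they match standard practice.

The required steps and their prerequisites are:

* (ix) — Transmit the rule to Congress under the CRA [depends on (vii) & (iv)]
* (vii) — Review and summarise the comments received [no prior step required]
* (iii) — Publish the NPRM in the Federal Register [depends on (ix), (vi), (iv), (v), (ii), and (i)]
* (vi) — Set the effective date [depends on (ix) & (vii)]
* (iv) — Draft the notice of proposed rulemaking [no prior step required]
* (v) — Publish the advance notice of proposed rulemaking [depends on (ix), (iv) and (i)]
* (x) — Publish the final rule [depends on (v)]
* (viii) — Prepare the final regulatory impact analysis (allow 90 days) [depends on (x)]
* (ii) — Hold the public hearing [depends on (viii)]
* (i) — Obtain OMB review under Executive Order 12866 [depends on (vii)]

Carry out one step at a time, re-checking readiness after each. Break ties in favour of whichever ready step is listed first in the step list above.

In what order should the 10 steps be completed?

(vii) (iv) (ix) (vi) (i) (v) (x) (viii) (ii) (iii)

(vii) and (iv) have no prerequisites; (vii) is listed earlier, so (vii) is first.
Now (iv) and (i) have their prerequisites met. (iv) is listed earlier, so (iv) next.
(ix) now also ready, so the ready set is {(ix), (i)}; (ix) is listed earlier → (ix).
(vi) now also ready, so the ready set is {(vi), (i)}; (vi) is listed earlier → (vi).
(i) is the only step now ready → (i).
Next only (v) has its prerequisites met → (v).
That leaves (x) as the only ready step → (x).
(viii) needed (x), now all done → (viii).
(ii) is the only step now ready → (ii).
(iii) is the only step now ready → (iii).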